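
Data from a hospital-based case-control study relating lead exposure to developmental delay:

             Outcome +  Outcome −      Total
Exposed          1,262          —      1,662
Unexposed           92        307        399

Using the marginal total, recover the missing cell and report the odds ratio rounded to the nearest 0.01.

The missing cell is in the exposed row: 1662 − 1262 = 400.
So a = 1262, b = 400, c = 92, d = 307.
OR = (a·d)/(b·c) = (1262 × 307) / (400 × 92) = 387434 / 36800 = 10.52810

10.53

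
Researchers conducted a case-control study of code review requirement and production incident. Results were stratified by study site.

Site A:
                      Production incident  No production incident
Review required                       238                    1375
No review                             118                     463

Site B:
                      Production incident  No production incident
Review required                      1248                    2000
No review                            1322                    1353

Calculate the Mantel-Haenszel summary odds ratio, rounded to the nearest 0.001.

0.644

OR_MH = Σ(aᵢdᵢ/nᵢ) / Σ(bᵢcᵢ/nᵢ), where nᵢ is the stratum total.
Stratum 1 (Site A): n = 2194; a·d/n = 238·463/2194 = 50.2252; b·c/n = 1375·118/2194 = 73.9517
Stratum 2 (Site B): n = 5923; a·d/n = 1248·1353/5923 = 285.0826; b·c/n = 2000·1322/5923 = 446.3954
OR_MH = (50.2252 + 285.0826) / (73.9517 + 446.3954) = 335.3077 / 520.3471 = 0.64439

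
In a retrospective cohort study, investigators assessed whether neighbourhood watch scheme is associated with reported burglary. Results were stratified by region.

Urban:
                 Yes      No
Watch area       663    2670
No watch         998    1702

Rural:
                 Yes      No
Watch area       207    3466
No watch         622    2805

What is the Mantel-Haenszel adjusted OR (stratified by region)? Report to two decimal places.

OR_MH = Σ(aᵢdᵢ/nᵢ) / Σ(bᵢcᵢ/nᵢ), where nᵢ is the stratum total.
Stratum 1 (Urban): n = 6033; a·d/n = 663·1702/6033 = 187.0423; b·c/n = 2670·998/6033 = 441.6808
Stratum 2 (Rural): n = 7100; a·d/n = 207·2805/7100 = 81.7796; b·c/n = 3466·622/7100 = 303.6411
OR_MH = (187.0423 + 81.7796) / (441.6808 + 303.6411) = 268.8218 / 745.3219 = 0.36068

0.36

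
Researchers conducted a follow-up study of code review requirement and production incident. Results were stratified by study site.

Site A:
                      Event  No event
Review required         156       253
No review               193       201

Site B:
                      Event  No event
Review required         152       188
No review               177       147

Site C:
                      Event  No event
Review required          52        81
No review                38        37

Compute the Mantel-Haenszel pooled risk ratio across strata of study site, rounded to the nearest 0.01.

0.79

RR_MH = Σ(aᵢ·n₀ᵢ/nᵢ) / Σ(cᵢ·n₁ᵢ/nᵢ), with n₁ᵢ = aᵢ+bᵢ (exposed), n₀ᵢ = cᵢ+dᵢ (unexposed), nᵢ = n₁ᵢ+n₀ᵢ.
Stratum 1 (Site A): n₁ = 409, n₀ = 394, n = 803; a·n₀/n = 156·394/803 = 76.5430; c·n₁/n = 193·409/803 = 98.3026
Stratum 2 (Site B): n₁ = 340, n₀ = 324, n = 664; a·n₀/n = 152·324/664 = 74.1687; c·n₁/n = 177·340/664 = 90.6325
Stratum 3 (Site C): n₁ = 133, n₀ = 75, n = 208; a·n₀/n = 52·75/208 = 18.7500; c·n₁/n = 38·133/208 = 24.2981
RR_MH = (76.5430 + 74.1687 + 18.7500) / (98.3026 + 90.6325 + 24.2981) = 169.4616 / 213.2332 = 0.79472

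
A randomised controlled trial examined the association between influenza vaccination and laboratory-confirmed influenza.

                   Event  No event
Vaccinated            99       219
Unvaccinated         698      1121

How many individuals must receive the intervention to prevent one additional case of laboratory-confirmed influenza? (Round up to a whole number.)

Risk in treated group = 99/318 = 0.31132; risk in control = 698/1819 = 0.38373.
Absolute risk reduction = 0.38373 − 0.31132 = 0.07241
NNT = 1 / ARR = 1 / 0.07241 = 13.811 → round up → 14

14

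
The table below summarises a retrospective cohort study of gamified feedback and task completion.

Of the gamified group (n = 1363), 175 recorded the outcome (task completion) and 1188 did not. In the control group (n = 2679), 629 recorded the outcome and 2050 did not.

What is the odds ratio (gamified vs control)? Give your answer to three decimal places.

0.480

From the description: a = 175, b = 1188, c = 629, d = 2050.
OR = (a·d)/(b·c) = (175 × 2050) / (1188 × 629) = 358750 / 747252 = 0.48009
Exposure is associated with lower odds of task completion (OR = 0.48 < 1).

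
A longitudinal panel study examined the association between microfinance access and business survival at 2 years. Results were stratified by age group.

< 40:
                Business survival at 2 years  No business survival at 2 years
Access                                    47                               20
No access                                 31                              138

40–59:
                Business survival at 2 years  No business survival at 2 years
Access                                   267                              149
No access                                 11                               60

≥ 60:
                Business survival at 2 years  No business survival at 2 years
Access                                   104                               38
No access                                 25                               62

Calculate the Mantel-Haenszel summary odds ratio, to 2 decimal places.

8.73

OR_MH = Σ(aᵢdᵢ/nᵢ) / Σ(bᵢcᵢ/nᵢ), where nᵢ is the stratum total.
Stratum 1 (< 40): n = 236; a·d/n = 47·138/236 = 27.4831; b·c/n = 20·31/236 = 2.6271
Stratum 2 (40–59): n = 487; a·d/n = 267·60/487 = 32.8953; b·c/n = 149·11/487 = 3.3655
Stratum 3 (≥ 60): n = 229; a·d/n = 104·62/229 = 28.1572; b·c/n = 38·25/229 = 4.1485
OR_MH = (27.4831 + 32.8953 + 28.1572) / (2.6271 + 3.3655 + 4.1485) = 88.5355 / 10.1411 = 8.73037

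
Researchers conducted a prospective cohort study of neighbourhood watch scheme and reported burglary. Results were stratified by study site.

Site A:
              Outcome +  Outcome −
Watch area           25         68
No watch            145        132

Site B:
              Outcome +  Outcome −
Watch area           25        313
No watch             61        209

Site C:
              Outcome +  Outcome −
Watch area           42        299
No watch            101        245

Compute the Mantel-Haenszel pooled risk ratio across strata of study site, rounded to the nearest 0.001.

RR_MH = Σ(aᵢ·n₀ᵢ/nᵢ) / Σ(cᵢ·n₁ᵢ/nᵢ), with n₁ᵢ = aᵢ+bᵢ (exposed), n₀ᵢ = cᵢ+dᵢ (unexposed), nᵢ = n₁ᵢ+n₀ᵢ.
Stratum 1 (Site A): n₁ = 93, n₀ = 277, n = 370; a·n₀/n = 25·277/370 = 18.7162; c·n₁/n = 145·93/370 = 36.4459
Stratum 2 (Site B): n₁ = 338, n₀ = 270, n = 608; a·n₀/n = 25·270/608 = 11.1020; c·n₁/n = 61·338/608 = 33.9112
Stratum 3 (Site C): n₁ = 341, n₀ = 346, n = 687; a·n₀/n = 42·346/687 = 21.1528; c·n₁/n = 101·341/687 = 50.1325
RR_MH = (18.7162 + 11.1020 + 21.1528) / (36.4459 + 33.9112 + 50.1325) = 50.9710 / 120.4896 = 0.42303

0.423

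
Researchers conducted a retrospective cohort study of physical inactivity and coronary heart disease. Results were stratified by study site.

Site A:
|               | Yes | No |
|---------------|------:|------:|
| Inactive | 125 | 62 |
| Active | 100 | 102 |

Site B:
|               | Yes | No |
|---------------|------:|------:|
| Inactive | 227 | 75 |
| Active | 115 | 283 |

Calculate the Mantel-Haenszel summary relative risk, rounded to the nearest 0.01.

1.99

RR_MH = Σ(aᵢ·n₀ᵢ/nᵢ) / Σ(cᵢ·n₁ᵢ/nᵢ), with n₁ᵢ = aᵢ+bᵢ (exposed), n₀ᵢ = cᵢ+dᵢ (unexposed), nᵢ = n₁ᵢ+n₀ᵢ.
Stratum 1 (Site A): n₁ = 187, n₀ = 202, n = 389; a·n₀/n = 125·202/389 = 64.9100; c·n₁/n = 100·187/389 = 48.0720
Stratum 2 (Site B): n₁ = 302, n₀ = 398, n = 700; a·n₀/n = 227·398/700 = 129.0657; c·n₁/n = 115·302/700 = 49.6143
RR_MH = (64.9100 + 129.0657) / (48.0720 + 49.6143) = 193.9757 / 97.6863 = 1.98570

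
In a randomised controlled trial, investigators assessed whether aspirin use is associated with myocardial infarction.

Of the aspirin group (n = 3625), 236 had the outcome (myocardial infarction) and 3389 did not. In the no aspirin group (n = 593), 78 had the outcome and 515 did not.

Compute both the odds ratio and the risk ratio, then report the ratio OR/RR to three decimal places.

0.929

From the description: a = 236, b = 3389, c = 78, d = 515.
OR = (236·515)/(3389·78) = 121540/264342 = 0.45978
Risk in exposed = 236/3625 = 0.06510; risk in unexposed = 78/593 = 0.13153; RR = 0.49495
OR/RR = 0.45978 / 0.49495 = 0.92894
The outcome is not rare, so the OR lies further from 1 than the RR.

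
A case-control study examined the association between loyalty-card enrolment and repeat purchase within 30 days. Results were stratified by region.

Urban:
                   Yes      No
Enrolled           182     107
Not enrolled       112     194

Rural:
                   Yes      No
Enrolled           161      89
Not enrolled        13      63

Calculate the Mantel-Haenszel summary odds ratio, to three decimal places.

3.818

OR_MH = Σ(aᵢdᵢ/nᵢ) / Σ(bᵢcᵢ/nᵢ), where nᵢ is the stratum total.
Stratum 1 (Urban): n = 595; a·d/n = 182·194/595 = 59.3412; b·c/n = 107·112/595 = 20.1412
Stratum 2 (Rural): n = 326; a·d/n = 161·63/326 = 31.1135; b·c/n = 89·13/326 = 3.5491
OR_MH = (59.3412 + 31.1135) / (20.1412 + 3.5491) = 90.4547 / 23.6903 = 3.81822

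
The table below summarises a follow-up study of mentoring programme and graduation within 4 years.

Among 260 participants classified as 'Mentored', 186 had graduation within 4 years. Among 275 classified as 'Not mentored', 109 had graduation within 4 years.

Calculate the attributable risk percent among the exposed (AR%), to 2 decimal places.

44.59

From the description: a = 186, b = 74, c = 109, d = 166.
Risk in exposed = 186/260 = 0.71538; risk in unexposed = 109/275 = 0.39636.
RR = 0.71538/0.39636 = 1.80487
AR% = (RR − 1)/RR × 100 = (1.80487 − 1)/1.80487 × 100 = 44.5943%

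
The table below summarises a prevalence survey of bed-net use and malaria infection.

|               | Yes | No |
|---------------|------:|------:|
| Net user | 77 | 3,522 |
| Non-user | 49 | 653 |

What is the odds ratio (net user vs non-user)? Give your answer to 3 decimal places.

0.291

Cells: a = 77, b = 3522, c = 49, d = 653.
OR = (a·d)/(b·c) = (77 × 653) / (3522 × 49) = 50281 / 172578 = 0.29135
Exposure is associated with lower odds of malaria infection (OR = 0.29 < 1).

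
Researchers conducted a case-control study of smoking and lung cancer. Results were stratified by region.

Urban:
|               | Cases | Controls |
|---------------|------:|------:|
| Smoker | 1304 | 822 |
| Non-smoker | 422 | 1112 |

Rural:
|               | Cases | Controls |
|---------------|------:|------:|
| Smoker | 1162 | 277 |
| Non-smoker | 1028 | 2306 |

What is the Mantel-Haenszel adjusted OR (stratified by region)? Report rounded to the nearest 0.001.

6.201

OR_MH = Σ(aᵢdᵢ/nᵢ) / Σ(bᵢcᵢ/nᵢ), where nᵢ is the stratum total.
Stratum 1 (Urban): n = 3660; a·d/n = 1304·1112/3660 = 396.1880; b·c/n = 822·422/3660 = 94.7770
Stratum 2 (Rural): n = 4773; a·d/n = 1162·2306/4773 = 561.4021; b·c/n = 277·1028/4773 = 59.6598
OR_MH = (396.1880 + 561.4021) / (94.7770 + 59.6598) = 957.5900 / 154.4368 = 6.20053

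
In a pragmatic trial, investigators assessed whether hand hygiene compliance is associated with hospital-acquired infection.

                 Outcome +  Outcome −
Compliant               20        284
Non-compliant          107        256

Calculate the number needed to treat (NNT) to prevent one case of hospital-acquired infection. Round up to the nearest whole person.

Risk in treated group = 20/304 = 0.06579; risk in control = 107/363 = 0.29477.
Absolute risk reduction = 0.29477 − 0.06579 = 0.22898
NNT = 1 / ARR = 1 / 0.22898 = 4.367 → round up → 5

5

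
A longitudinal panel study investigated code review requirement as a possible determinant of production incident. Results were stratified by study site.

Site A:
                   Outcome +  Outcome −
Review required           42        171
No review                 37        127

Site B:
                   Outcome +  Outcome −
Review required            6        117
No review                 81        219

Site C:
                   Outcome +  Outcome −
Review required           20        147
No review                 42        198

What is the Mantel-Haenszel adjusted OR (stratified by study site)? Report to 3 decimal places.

OR_MH = Σ(aᵢdᵢ/nᵢ) / Σ(bᵢcᵢ/nᵢ), where nᵢ is the stratum total.
Stratum 1 (Site A): n = 377; a·d/n = 42·127/377 = 14.1485; b·c/n = 171·37/377 = 16.7825
Stratum 2 (Site B): n = 423; a·d/n = 6·219/423 = 3.1064; b·c/n = 117·81/423 = 22.4043
Stratum 3 (Site C): n = 407; a·d/n = 20·198/407 = 9.7297; b·c/n = 147·42/407 = 15.1695
OR_MH = (14.1485 + 3.1064 + 9.7297) / (16.7825 + 22.4043 + 15.1695) = 26.9847 / 54.3563 = 0.49644

0.496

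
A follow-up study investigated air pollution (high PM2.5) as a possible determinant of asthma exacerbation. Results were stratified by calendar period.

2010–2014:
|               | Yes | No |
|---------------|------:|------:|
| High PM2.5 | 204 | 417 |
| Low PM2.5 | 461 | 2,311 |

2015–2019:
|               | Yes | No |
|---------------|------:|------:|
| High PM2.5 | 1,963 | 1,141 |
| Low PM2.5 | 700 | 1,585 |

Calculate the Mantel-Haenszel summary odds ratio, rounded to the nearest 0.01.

OR_MH = Σ(aᵢdᵢ/nᵢ) / Σ(bᵢcᵢ/nᵢ), where nᵢ is the stratum total.
Stratum 1 (2010–2014): n = 3393; a·d/n = 204·2311/3393 = 138.9461; b·c/n = 417·461/3393 = 56.6569
Stratum 2 (2015–2019): n = 5389; a·d/n = 1963·1585/5389 = 577.3529; b·c/n = 1141·700/5389 = 148.2093
OR_MH = (138.9461 + 577.3529) / (56.6569 + 148.2093) = 716.2990 / 204.8663 = 3.49642

3.50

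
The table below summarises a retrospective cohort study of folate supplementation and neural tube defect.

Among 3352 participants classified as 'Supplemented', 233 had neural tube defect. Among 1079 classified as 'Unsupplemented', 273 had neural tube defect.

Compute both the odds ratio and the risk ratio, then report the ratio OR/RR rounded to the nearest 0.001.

From the description: a = 233, b = 3119, c = 273, d = 806.
OR = (233·806)/(3119·273) = 187798/851487 = 0.22055
Risk in exposed = 233/3352 = 0.06951; risk in unexposed = 273/1079 = 0.25301; RR = 0.27473
OR/RR = 0.22055 / 0.27473 = 0.80279
The outcome is not rare, so the OR lies further from 1 than the RR.

0.803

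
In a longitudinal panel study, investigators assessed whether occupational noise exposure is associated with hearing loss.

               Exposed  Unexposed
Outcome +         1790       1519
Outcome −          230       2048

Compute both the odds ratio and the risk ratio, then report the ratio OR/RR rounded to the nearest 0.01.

Reading the table with exposure as columns: a = 1790 (Exposed, case), b = 230 (Exposed, non-case), c = 1519 (Unexposed, case), d = 2048.
OR = (1790·2048)/(230·1519) = 3665920/349370 = 10.49294
Risk in exposed = 1790/2020 = 0.88614; risk in unexposed = 1519/3567 = 0.42585; RR = 2.08088
OR/RR = 10.49294 / 2.08088 = 5.04255
The outcome is not rare, so the OR lies further from 1 than the RR.

5.04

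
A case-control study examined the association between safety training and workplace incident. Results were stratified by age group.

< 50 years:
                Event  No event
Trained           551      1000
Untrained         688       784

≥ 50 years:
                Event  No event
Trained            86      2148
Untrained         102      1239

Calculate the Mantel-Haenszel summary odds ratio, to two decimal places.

0.60

OR_MH = Σ(aᵢdᵢ/nᵢ) / Σ(bᵢcᵢ/nᵢ), where nᵢ is the stratum total.
Stratum 1 (< 50 years): n = 3023; a·d/n = 551·784/3023 = 142.8991; b·c/n = 1000·688/3023 = 227.5885
Stratum 2 (≥ 50 years): n = 3575; a·d/n = 86·1239/3575 = 29.8053; b·c/n = 2148·102/3575 = 61.2856
OR_MH = (142.8991 + 29.8053) / (227.5885 + 61.2856) = 172.7044 / 288.8741 = 0.59785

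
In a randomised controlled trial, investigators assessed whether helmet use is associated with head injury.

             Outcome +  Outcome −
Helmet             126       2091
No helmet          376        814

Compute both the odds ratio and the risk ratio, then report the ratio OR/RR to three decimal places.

0.725

Cells: a = 126, b = 2091, c = 376, d = 814.
OR = (126·814)/(2091·376) = 102564/786216 = 0.13045
Risk in exposed = 126/2217 = 0.05683; risk in unexposed = 376/1190 = 0.31597; RR = 0.17987
OR/RR = 0.13045 / 0.17987 = 0.72525
The outcome is not rare, so the OR lies further from 1 than the RR.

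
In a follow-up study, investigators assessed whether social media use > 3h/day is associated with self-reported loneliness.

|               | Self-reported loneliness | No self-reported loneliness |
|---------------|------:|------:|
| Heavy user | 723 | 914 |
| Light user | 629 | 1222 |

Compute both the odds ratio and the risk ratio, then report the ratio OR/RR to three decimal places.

Cells: a = 723, b = 914, c = 629, d = 1222.
OR = (723·1222)/(914·629) = 883506/574906 = 1.53678
Risk in exposed = 723/1637 = 0.44166; risk in unexposed = 629/1851 = 0.33982; RR = 1.29971
OR/RR = 1.53678 / 1.29971 = 1.18241
The outcome is not rare, so the OR lies further from 1 than the RR.

1.182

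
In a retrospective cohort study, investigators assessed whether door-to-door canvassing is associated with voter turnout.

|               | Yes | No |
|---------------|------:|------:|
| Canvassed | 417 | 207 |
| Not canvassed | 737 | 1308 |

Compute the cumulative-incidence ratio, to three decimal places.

1.854

Cells: a = 417, b = 207, c = 737, d = 1308.
Risk in exposed = 417/624 = 0.66827; risk in unexposed = 737/2045 = 0.36039.
RR = 0.66827 / 0.36039 = 1.85429
The risk among the exposed is 1.85 times that among the unexposed.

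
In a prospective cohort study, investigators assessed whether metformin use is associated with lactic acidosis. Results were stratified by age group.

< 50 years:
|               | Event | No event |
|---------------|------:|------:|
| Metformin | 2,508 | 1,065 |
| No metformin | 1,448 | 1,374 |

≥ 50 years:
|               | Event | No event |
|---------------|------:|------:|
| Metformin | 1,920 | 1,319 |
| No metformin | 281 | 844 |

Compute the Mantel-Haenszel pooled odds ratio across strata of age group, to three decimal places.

OR_MH = Σ(aᵢdᵢ/nᵢ) / Σ(bᵢcᵢ/nᵢ), where nᵢ is the stratum total.
Stratum 1 (< 50 years): n = 6395; a·d/n = 2508·1374/6395 = 538.8572; b·c/n = 1065·1448/6395 = 241.1446
Stratum 2 (≥ 50 years): n = 4364; a·d/n = 1920·844/4364 = 371.3291; b·c/n = 1319·281/4364 = 84.9310
OR_MH = (538.8572 + 371.3291) / (241.1446 + 84.9310) = 910.1863 / 326.0757 = 2.79133

2.791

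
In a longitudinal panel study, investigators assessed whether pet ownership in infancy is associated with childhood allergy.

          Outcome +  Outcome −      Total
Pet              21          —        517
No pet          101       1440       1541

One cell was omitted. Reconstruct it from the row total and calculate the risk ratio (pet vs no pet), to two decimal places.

0.62

The missing cell is in the exposed row: 517 − 21 = 496.
So a = 21, b = 496, c = 101, d = 1440.
RR = [a/(a+b)] / [c/(c+d)] = (21/517) / (101/1541) = 0.04062/0.06554 = 0.61974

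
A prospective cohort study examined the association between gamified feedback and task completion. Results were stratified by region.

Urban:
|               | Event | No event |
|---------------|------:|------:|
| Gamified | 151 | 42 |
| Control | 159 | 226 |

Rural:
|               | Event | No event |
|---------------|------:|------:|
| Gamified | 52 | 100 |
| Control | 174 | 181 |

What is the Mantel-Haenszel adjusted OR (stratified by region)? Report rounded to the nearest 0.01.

OR_MH = Σ(aᵢdᵢ/nᵢ) / Σ(bᵢcᵢ/nᵢ), where nᵢ is the stratum total.
Stratum 1 (Urban): n = 578; a·d/n = 151·226/578 = 59.0415; b·c/n = 42·159/578 = 11.5536
Stratum 2 (Rural): n = 507; a·d/n = 52·181/507 = 18.5641; b·c/n = 100·174/507 = 34.3195
OR_MH = (59.0415 + 18.5641) / (11.5536 + 34.3195) = 77.6056 / 45.8732 = 1.69174

1.69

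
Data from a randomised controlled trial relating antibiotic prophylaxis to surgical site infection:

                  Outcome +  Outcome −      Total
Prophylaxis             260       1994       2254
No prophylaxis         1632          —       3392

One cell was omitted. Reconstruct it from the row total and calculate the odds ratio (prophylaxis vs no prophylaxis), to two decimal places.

The missing cell is in the unexposed row: 3392 − 1632 = 1760.
So a = 260, b = 1994, c = 1632, d = 1760.
OR = (a·d)/(b·c) = (260 × 1760) / (1994 × 1632) = 457600 / 3254208 = 0.14062

0.14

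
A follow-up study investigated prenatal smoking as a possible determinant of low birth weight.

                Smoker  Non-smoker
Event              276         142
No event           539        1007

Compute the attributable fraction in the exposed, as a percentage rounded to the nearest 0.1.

63.5

Reading the table with exposure as columns: a = 276 (Smoker, case), b = 539 (Smoker, non-case), c = 142 (Non-smoker, case), d = 1007.
Risk in exposed = 276/815 = 0.33865; risk in unexposed = 142/1149 = 0.12359.
RR = 0.33865/0.12359 = 2.74021
AR% = (RR − 1)/RR × 100 = (2.74021 − 1)/2.74021 × 100 = 63.5064%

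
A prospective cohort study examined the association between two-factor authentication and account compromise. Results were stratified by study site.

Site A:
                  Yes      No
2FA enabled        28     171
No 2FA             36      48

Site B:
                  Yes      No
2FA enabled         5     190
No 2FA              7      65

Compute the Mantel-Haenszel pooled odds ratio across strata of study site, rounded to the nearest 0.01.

0.22

OR_MH = Σ(aᵢdᵢ/nᵢ) / Σ(bᵢcᵢ/nᵢ), where nᵢ is the stratum total.
Stratum 1 (Site A): n = 283; a·d/n = 28·48/283 = 4.7491; b·c/n = 171·36/283 = 21.7527
Stratum 2 (Site B): n = 267; a·d/n = 5·65/267 = 1.2172; b·c/n = 190·7/267 = 4.9813
OR_MH = (4.7491 + 1.2172) / (21.7527 + 4.9813) = 5.9663 / 26.7339 = 0.22318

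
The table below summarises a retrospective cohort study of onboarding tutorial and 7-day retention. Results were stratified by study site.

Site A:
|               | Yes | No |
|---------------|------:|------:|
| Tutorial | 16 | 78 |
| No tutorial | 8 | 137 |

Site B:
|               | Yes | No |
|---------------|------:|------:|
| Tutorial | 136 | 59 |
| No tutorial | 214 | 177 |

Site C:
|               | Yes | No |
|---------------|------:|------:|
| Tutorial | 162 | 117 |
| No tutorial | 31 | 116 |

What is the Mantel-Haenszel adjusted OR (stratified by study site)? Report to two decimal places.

OR_MH = Σ(aᵢdᵢ/nᵢ) / Σ(bᵢcᵢ/nᵢ), where nᵢ is the stratum total.
Stratum 1 (Site A): n = 239; a·d/n = 16·137/239 = 9.1715; b·c/n = 78·8/239 = 2.6109
Stratum 2 (Site B): n = 586; a·d/n = 136·177/586 = 41.0785; b·c/n = 59·214/586 = 21.5461
Stratum 3 (Site C): n = 426; a·d/n = 162·116/426 = 44.1127; b·c/n = 117·31/426 = 8.5141
OR_MH = (9.1715 + 41.0785 + 44.1127) / (2.6109 + 21.5461 + 8.5141) = 94.3627 / 32.6710 = 2.88827

2.89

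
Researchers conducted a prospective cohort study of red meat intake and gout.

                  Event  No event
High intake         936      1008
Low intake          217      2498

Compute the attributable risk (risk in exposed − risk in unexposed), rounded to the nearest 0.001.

Cells: a = 936, b = 1008, c = 217, d = 2498.
Risk in exposed = 936/1944 = 0.481481; risk in unexposed = 217/2715 = 0.079926.
Risk difference = 0.481481 − 0.079926 = 0.401555

0.402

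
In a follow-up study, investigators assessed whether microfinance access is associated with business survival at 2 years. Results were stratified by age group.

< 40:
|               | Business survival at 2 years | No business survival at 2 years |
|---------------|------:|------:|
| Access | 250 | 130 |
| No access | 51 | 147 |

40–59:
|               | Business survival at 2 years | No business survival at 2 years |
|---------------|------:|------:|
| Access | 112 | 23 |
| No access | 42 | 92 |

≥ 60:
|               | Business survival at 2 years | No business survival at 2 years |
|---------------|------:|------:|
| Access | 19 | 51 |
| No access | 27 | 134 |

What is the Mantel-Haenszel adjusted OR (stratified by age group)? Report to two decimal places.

5.37

OR_MH = Σ(aᵢdᵢ/nᵢ) / Σ(bᵢcᵢ/nᵢ), where nᵢ is the stratum total.
Stratum 1 (< 40): n = 578; a·d/n = 250·147/578 = 63.5813; b·c/n = 130·51/578 = 11.4706
Stratum 2 (40–59): n = 269; a·d/n = 112·92/269 = 38.3048; b·c/n = 23·42/269 = 3.5911
Stratum 3 (≥ 60): n = 231; a·d/n = 19·134/231 = 11.0216; b·c/n = 51·27/231 = 5.9610
OR_MH = (63.5813 + 38.3048 + 11.0216) / (11.4706 + 3.5911 + 5.9610) = 112.9078 / 21.0227 = 5.37075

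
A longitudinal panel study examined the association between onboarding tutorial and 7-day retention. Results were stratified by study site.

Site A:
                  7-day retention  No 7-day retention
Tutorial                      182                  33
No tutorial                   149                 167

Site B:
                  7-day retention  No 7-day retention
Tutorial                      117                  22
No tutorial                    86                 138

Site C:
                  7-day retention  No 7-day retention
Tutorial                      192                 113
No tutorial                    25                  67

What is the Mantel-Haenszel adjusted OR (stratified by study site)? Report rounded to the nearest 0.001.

OR_MH = Σ(aᵢdᵢ/nᵢ) / Σ(bᵢcᵢ/nᵢ), where nᵢ is the stratum total.
Stratum 1 (Site A): n = 531; a·d/n = 182·167/531 = 57.2392; b·c/n = 33·149/531 = 9.2599
Stratum 2 (Site B): n = 363; a·d/n = 117·138/363 = 44.4793; b·c/n = 22·86/363 = 5.2121
Stratum 3 (Site C): n = 397; a·d/n = 192·67/397 = 32.4030; b·c/n = 113·25/397 = 7.1159
OR_MH = (57.2392 + 44.4793 + 32.4030) / (9.2599 + 5.2121 + 7.1159) = 134.1215 / 21.5879 = 6.21282

6.213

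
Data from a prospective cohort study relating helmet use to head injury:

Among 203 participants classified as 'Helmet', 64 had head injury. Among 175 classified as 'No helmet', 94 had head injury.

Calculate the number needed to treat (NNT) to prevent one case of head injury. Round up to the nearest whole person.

5

Risk in treated group = 64/203 = 0.31527; risk in control = 94/175 = 0.53714.
Absolute risk reduction = 0.53714 − 0.31527 = 0.22187
NNT = 1 / ARR = 1 / 0.22187 = 4.507 → round up → 5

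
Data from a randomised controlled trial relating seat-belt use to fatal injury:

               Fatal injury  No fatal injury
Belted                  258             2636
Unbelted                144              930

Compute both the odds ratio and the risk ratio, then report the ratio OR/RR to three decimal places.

Cells: a = 258, b = 2636, c = 144, d = 930.
OR = (258·930)/(2636·144) = 239940/379584 = 0.63211
Risk in exposed = 258/2894 = 0.08915; risk in unexposed = 144/1074 = 0.13408; RR = 0.66491
OR/RR = 0.63211 / 0.66491 = 0.95067
The outcome is not rare, so the OR lies further from 1 than the RR.

0.951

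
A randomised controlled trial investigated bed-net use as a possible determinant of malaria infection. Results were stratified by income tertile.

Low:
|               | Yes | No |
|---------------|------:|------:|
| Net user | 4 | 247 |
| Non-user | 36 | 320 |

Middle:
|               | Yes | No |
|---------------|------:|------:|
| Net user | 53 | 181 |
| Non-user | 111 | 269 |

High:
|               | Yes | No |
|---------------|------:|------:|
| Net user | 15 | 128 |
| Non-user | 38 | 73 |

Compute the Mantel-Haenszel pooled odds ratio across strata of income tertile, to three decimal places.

0.446

OR_MH = Σ(aᵢdᵢ/nᵢ) / Σ(bᵢcᵢ/nᵢ), where nᵢ is the stratum total.
Stratum 1 (Low): n = 607; a·d/n = 4·320/607 = 2.1087; b·c/n = 247·36/607 = 14.6491
Stratum 2 (Middle): n = 614; a·d/n = 53·269/614 = 23.2199; b·c/n = 181·111/614 = 32.7215
Stratum 3 (High): n = 254; a·d/n = 15·73/254 = 4.3110; b·c/n = 128·38/254 = 19.1496
OR_MH = (2.1087 + 23.2199 + 4.3110) / (14.6491 + 32.7215 + 19.1496) = 29.6396 / 66.5202 = 0.44557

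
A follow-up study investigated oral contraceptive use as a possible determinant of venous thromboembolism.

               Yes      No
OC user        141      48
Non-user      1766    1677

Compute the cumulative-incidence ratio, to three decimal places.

Cells: a = 141, b = 48, c = 1766, d = 1677.
Risk in exposed = 141/189 = 0.74603; risk in unexposed = 1766/3443 = 0.51292.
RR = 0.74603 / 0.51292 = 1.45447
The risk among the exposed is 1.45 times that among the unexposed.

1.454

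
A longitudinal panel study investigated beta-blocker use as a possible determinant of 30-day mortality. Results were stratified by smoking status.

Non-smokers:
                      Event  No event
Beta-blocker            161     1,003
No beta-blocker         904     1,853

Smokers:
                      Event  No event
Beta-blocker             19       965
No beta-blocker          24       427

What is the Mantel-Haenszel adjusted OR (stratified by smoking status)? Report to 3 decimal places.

OR_MH = Σ(aᵢdᵢ/nᵢ) / Σ(bᵢcᵢ/nᵢ), where nᵢ is the stratum total.
Stratum 1 (Non-smokers): n = 3921; a·d/n = 161·1853/3921 = 76.0859; b·c/n = 1003·904/3921 = 231.2451
Stratum 2 (Smokers): n = 1435; a·d/n = 19·427/1435 = 5.6537; b·c/n = 965·24/1435 = 16.1394
OR_MH = (76.0859 + 5.6537) / (231.2451 + 16.1394) = 81.7396 / 247.3845 = 0.33042

0.330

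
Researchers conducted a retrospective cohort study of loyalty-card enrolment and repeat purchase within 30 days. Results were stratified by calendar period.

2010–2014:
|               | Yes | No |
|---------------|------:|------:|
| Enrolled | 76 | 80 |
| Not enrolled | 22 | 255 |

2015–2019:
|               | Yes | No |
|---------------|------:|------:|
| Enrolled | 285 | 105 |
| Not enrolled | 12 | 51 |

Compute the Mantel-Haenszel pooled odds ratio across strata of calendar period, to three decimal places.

11.224

OR_MH = Σ(aᵢdᵢ/nᵢ) / Σ(bᵢcᵢ/nᵢ), where nᵢ is the stratum total.
Stratum 1 (2010–2014): n = 433; a·d/n = 76·255/433 = 44.7575; b·c/n = 80·22/433 = 4.0647
Stratum 2 (2015–2019): n = 453; a·d/n = 285·51/453 = 32.0861; b·c/n = 105·12/453 = 2.7815
OR_MH = (44.7575 + 32.0861) / (4.0647 + 2.7815) = 76.8436 / 6.8461 = 11.22440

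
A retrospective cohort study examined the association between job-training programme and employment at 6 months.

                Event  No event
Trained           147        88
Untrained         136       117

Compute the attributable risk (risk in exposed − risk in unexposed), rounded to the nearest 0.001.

0.088

Cells: a = 147, b = 88, c = 136, d = 117.
Risk in exposed = 147/235 = 0.625532; risk in unexposed = 136/253 = 0.537549.
Risk difference = 0.625532 − 0.537549 = 0.087983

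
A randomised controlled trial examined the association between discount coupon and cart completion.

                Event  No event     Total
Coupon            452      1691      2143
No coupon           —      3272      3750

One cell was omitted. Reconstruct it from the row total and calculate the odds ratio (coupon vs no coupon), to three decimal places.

1.830

The missing cell is in the unexposed row: 3750 − 3272 = 478.
So a = 452, b = 1691, c = 478, d = 3272.
OR = (a·d)/(b·c) = (452 × 3272) / (1691 × 478) = 1478944 / 808298 = 1.82970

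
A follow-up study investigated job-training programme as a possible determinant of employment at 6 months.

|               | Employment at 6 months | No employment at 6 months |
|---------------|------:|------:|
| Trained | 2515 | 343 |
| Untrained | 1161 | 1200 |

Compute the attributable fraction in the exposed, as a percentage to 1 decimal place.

Cells: a = 2515, b = 343, c = 1161, d = 1200.
Risk in exposed = 2515/2858 = 0.87999; risk in unexposed = 1161/2361 = 0.49174.
RR = 0.87999/0.49174 = 1.78953
AR% = (RR − 1)/RR × 100 = (1.78953 − 1)/1.78953 × 100 = 44.1195%

44.1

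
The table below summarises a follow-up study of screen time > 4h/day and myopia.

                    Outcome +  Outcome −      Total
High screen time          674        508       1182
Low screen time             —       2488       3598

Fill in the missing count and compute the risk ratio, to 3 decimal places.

1.848

The missing cell is in the unexposed row: 3598 − 2488 = 1110.
So a = 674, b = 508, c = 1110, d = 2488.
RR = [a/(a+b)] / [c/(c+d)] = (674/1182) / (1110/3598) = 0.57022/0.30850 = 1.84833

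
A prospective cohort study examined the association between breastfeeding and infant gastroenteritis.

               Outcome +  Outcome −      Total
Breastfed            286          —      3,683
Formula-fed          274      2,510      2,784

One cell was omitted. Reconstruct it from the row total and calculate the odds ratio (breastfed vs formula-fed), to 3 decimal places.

The missing cell is in the exposed row: 3683 − 286 = 3397.
So a = 286, b = 3397, c = 274, d = 2510.
OR = (a·d)/(b·c) = (286 × 2510) / (3397 × 274) = 717860 / 930778 = 0.77125

0.771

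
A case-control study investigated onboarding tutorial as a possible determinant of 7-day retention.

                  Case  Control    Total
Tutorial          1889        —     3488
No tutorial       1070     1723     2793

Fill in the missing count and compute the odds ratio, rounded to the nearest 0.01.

1.90

The missing cell is in the exposed row: 3488 − 1889 = 1599.
So a = 1889, b = 1599, c = 1070, d = 1723.
OR = (a·d)/(b·c) = (1889 × 1723) / (1599 × 1070) = 3254747 / 1710930 = 1.90233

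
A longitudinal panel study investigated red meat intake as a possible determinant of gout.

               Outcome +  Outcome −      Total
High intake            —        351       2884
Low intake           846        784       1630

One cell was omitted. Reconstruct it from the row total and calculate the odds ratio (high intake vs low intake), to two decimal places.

6.69

The missing cell is in the exposed row: 2884 − 351 = 2533.
So a = 2533, b = 351, c = 846, d = 784.
OR = (a·d)/(b·c) = (2533 × 784) / (351 × 846) = 1985872 / 296946 = 6.68765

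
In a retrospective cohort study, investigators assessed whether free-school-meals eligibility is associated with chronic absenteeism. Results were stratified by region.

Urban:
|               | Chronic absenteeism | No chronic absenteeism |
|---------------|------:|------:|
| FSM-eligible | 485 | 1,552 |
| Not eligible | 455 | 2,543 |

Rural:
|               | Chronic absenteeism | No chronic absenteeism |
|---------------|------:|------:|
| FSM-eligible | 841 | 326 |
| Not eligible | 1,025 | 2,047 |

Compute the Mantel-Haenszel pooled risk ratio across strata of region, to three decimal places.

RR_MH = Σ(aᵢ·n₀ᵢ/nᵢ) / Σ(cᵢ·n₁ᵢ/nᵢ), with n₁ᵢ = aᵢ+bᵢ (exposed), n₀ᵢ = cᵢ+dᵢ (unexposed), nᵢ = n₁ᵢ+n₀ᵢ.
Stratum 1 (Urban): n₁ = 2037, n₀ = 2998, n = 5035; a·n₀/n = 485·2998/5035 = 288.7845; c·n₁/n = 455·2037/5035 = 184.0785
Stratum 2 (Rural): n₁ = 1167, n₀ = 3072, n = 4239; a·n₀/n = 841·3072/4239 = 609.4720; c·n₁/n = 1025·1167/4239 = 282.1833
RR_MH = (288.7845 + 609.4720) / (184.0785 + 282.1833) = 898.2566 / 466.2617 = 1.92651

1.927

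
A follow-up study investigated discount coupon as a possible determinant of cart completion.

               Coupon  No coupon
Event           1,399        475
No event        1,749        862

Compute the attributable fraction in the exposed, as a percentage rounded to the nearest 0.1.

Reading the table with exposure as columns: a = 1399 (Coupon, case), b = 1749 (Coupon, non-case), c = 475 (No coupon, case), d = 862.
Risk in exposed = 1399/3148 = 0.44441; risk in unexposed = 475/1337 = 0.35527.
RR = 0.44441/0.35527 = 1.25089
AR% = (RR − 1)/RR × 100 = (1.25089 − 1)/1.25089 × 100 = 20.0572%

20.1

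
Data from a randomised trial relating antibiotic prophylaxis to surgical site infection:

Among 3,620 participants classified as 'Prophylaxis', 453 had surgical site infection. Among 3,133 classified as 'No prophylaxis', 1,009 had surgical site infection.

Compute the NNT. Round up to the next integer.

Risk in treated group = 453/3620 = 0.12514; risk in control = 1009/3133 = 0.32206.
Absolute risk reduction = 0.32206 − 0.12514 = 0.19692
NNT = 1 / ARR = 1 / 0.19692 = 5.078 → round up → 6

6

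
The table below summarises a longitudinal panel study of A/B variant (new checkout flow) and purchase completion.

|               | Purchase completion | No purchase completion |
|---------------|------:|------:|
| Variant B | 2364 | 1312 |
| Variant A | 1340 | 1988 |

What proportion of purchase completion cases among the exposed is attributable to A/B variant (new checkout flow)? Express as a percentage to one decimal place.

37.4

Cells: a = 2364, b = 1312, c = 1340, d = 1988.
Risk in exposed = 2364/3676 = 0.64309; risk in unexposed = 1340/3328 = 0.40264.
RR = 0.64309/0.40264 = 1.59717
AR% = (RR − 1)/RR × 100 = (1.59717 − 1)/1.59717 × 100 = 37.3892%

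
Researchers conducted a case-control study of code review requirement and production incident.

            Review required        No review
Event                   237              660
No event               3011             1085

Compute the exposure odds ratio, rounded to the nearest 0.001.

0.129

Reading the table with exposure as columns: a = 237 (Review required, case), b = 3011 (Review required, non-case), c = 660 (No review, case), d = 1085.
OR = (a·d)/(b·c) = (237 × 1085) / (3011 × 660) = 257145 / 1987260 = 0.12940
Exposure is associated with lower odds of production incident (OR = 0.13 < 1).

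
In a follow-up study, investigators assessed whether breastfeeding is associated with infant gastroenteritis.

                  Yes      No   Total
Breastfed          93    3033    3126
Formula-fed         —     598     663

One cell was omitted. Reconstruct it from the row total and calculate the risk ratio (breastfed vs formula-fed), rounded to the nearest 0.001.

The missing cell is in the unexposed row: 663 − 598 = 65.
So a = 93, b = 3033, c = 65, d = 598.
RR = [a/(a+b)] / [c/(c+d)] = (93/3126) / (65/663) = 0.02975/0.09804 = 0.30345

0.303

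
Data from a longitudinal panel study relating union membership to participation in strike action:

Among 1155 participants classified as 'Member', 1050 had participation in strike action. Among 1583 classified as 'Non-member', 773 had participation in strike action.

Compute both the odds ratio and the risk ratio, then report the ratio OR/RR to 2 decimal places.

From the description: a = 1050, b = 105, c = 773, d = 810.
OR = (1050·810)/(105·773) = 850500/81165 = 10.47865
Risk in exposed = 1050/1155 = 0.90909; risk in unexposed = 773/1583 = 0.48831; RR = 1.86170
OR/RR = 10.47865 / 1.86170 = 5.62855
The outcome is not rare, so the OR lies further from 1 than the RR.

5.63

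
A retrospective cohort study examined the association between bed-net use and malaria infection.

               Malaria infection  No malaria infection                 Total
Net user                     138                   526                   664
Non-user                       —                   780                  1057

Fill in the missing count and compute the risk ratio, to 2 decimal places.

The missing cell is in the unexposed row: 1057 − 780 = 277.
So a = 138, b = 526, c = 277, d = 780.
RR = [a/(a+b)] / [c/(c+d)] = (138/664) / (277/1057) = 0.20783/0.26206 = 0.79306

0.79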